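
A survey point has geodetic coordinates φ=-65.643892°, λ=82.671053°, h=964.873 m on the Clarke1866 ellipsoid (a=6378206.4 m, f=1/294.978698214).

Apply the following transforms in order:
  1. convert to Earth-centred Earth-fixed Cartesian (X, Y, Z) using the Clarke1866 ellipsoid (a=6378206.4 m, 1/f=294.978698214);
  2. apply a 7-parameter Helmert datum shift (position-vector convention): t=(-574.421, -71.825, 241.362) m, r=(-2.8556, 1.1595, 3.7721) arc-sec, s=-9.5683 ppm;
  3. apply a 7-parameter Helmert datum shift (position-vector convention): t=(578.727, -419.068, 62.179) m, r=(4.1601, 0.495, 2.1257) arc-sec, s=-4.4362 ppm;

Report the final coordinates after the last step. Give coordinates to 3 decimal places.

start: φ=-65.643892°, λ=82.671053°, h=964.873 m
→ ECEF (a=6378206.400, f=1/294.978698214): X=336547.9802, Y=2616678.1302, Z=-5788372.8911
→ Helmert 7p (PV): X=335889.9481, Y=2616507.2873, Z=-5788114.2619
→ Helmert 7p (PV): X=336426.3298, Y=2616196.8119, Z=-5787974.4403

X=336426.330 m, Y=2616196.812 m, Z=-5787974.440 m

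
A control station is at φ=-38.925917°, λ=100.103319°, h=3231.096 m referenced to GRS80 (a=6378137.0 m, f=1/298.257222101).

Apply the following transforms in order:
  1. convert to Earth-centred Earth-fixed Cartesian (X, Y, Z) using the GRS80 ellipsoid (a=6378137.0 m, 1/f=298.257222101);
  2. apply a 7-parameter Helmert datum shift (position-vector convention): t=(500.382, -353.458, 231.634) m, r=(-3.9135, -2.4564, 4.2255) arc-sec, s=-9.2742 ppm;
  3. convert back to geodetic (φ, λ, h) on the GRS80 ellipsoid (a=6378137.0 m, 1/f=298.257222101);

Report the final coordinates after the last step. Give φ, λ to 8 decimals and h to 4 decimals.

φ=-38.92795307°, λ=100.09914306°, h=2687.9011 m

start: φ=-38.925917°, λ=100.103319°, h=3231.096 m
→ ECEF (a=6378137.000, f=1/298.257222101): X=-872033.6976, Y=4893927.1959, Z=-3987952.3371
→ Helmert 7p (PV): X=-871577.9913, Y=4893434.8230, Z=-3987786.9555
→ geod (Bowring, a=6378137.000): φ=-38.92795307°, λ=100.09914306°, h=2687.9011 m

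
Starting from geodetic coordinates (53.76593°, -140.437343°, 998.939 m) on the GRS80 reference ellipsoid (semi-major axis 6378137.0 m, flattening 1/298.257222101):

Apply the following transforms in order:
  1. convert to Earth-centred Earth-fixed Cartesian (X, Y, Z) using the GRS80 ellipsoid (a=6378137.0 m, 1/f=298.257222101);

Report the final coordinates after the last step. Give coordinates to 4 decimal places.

start: φ=53.765930°, λ=-140.437343°, h=998.939 m
→ ECEF (a=6378137.000, f=1/298.257222101): X=-2913224.2083, Y=-2406832.2223, Z=5122193.2104

X=-2913224.2083 m, Y=-2406832.2223 m, Z=5122193.2104 m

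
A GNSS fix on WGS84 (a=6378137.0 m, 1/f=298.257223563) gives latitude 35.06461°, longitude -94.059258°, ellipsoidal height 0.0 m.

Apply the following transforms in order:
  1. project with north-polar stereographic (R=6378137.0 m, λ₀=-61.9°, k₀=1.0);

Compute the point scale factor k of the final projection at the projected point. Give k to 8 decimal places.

start: φ=35.064610°, λ=-94.059258°, h=0.000 m
→ into stereo (λ₀=-61.9°): φ=35.06461000°, λ−λ₀=-32.15925800°
scale k = 1.27024469

1.27024469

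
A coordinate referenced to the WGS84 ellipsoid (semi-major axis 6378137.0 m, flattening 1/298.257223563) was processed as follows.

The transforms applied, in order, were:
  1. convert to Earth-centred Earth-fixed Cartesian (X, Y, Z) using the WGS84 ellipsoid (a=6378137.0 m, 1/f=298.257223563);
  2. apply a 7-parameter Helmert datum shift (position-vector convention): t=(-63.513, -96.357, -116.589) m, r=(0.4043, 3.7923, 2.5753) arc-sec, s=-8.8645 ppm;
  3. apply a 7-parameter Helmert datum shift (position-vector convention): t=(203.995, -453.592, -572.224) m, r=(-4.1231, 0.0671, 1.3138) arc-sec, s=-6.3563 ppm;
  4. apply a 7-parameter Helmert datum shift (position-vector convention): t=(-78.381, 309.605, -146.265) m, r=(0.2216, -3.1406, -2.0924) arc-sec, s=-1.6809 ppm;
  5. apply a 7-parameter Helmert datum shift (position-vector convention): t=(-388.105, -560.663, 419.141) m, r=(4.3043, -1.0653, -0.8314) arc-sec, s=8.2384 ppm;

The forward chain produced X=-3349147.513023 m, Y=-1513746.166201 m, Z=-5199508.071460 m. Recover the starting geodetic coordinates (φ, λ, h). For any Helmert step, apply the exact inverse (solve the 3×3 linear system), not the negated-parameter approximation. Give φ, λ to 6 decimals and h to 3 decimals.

φ=-54.928205°, λ=-155.687327°, h=2847.474 m

start: X=-3349147.5130, Y=-1513746.1662, Z=-5199508.0715 m
→ Helmert⁻¹: X=-3348752.5758, Y=-1513295.0443, Z=-5199835.4992
→ Helmert⁻¹: X=-3348743.6389, Y=-1513646.7503, Z=-5199645.3600
→ Helmert⁻¹: X=-3348976.8672, Y=-1513077.5180, Z=-5199137.5180
→ Helmert⁻¹: X=-3348866.3418, Y=-1512962.9518, Z=-5199125.6214
→ geod (Bowring, a=6378137.000): φ=-54.92820500°, λ=-155.68732700°, h=2847.4740 m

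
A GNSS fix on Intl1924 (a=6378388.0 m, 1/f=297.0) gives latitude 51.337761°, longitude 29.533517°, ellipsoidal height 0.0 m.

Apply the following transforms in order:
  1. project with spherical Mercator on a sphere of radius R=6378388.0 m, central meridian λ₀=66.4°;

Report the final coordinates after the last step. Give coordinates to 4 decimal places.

start: φ=51.337761°, λ=29.533517°, h=0.000 m
→ merc (R=6378388.0, λ₀=66.4°): E=-4104119.6187, N=6681521.5408

E=-4104119.6187 m, N=6681521.5408 m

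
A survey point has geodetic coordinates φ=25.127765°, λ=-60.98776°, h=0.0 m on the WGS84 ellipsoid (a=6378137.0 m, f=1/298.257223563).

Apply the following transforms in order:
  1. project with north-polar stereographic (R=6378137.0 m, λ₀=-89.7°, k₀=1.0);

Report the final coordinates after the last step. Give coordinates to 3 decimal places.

E=3894528.463 m, N=-7109895.510 m

start: φ=25.127765°, λ=-60.987760°, h=0.000 m
→ stereo (R=6378137.0, λ₀=-89.7°): E=3894528.4631, N=-7109895.5104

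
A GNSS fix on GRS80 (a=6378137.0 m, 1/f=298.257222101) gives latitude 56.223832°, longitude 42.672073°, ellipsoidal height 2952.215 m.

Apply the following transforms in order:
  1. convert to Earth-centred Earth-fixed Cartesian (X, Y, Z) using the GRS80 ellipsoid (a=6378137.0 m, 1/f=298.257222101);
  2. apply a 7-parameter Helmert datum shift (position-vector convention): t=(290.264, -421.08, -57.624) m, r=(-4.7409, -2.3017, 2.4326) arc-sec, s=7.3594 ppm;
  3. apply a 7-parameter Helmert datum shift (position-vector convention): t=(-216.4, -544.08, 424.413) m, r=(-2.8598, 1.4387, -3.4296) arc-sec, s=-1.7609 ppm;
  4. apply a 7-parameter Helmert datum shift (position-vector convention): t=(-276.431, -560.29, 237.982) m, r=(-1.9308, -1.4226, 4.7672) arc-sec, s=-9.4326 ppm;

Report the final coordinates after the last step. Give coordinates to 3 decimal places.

X=2614065.581 m, Y=2408879.920 m, Z=5281294.282 m

start: φ=56.223832°, λ=42.672073°, h=2952.215 m
→ ECEF (a=6378137.000, f=1/298.257222101): X=2614380.7305, Y=2410122.7898, Z=5280792.1538
→ Helmert 7p (PV): X=2614602.8821, Y=2409871.6574, Z=5280747.1713
→ Helmert 7p (PV): X=2614458.7805, Y=2409353.0764, Z=5281110.6365
→ Helmert 7p (PV): X=2614065.5806, Y=2408879.9197, Z=5281294.2823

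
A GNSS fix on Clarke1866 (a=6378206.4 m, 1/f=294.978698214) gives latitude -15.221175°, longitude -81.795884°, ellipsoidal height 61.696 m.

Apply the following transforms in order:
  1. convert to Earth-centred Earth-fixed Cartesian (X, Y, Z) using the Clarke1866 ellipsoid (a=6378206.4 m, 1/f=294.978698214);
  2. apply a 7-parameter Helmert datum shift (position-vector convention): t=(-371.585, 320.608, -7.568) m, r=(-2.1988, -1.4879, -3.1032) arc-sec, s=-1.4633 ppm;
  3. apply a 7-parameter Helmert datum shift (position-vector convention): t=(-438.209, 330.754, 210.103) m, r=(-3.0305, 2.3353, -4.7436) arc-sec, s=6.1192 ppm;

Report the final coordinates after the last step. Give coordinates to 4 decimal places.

start: φ=-15.221175°, λ=-81.795884°, h=61.696 m
→ ECEF (a=6378206.400, f=1/294.978698214): X=878454.5313, Y=-6092951.5683, Z=-1663641.0729
→ Helmert 7p (PV): X=878001.9949, Y=-6092652.9951, Z=-1663574.9184
→ Helmert 7p (PV): X=877410.2063, Y=-6092404.1572, Z=-1663295.4204

X=877410.2063 m, Y=-6092404.1572 m, Z=-1663295.4204 m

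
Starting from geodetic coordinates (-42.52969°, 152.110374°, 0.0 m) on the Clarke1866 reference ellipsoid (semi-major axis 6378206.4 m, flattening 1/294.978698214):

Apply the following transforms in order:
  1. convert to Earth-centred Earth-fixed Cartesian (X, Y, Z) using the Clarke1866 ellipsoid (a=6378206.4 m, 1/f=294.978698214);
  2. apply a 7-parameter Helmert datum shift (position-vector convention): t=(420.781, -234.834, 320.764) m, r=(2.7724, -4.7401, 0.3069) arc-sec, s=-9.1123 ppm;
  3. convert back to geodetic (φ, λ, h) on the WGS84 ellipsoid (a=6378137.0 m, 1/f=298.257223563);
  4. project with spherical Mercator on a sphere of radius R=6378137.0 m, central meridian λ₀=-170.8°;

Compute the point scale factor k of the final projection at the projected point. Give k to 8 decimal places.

start: φ=-42.529690°, λ=152.110374°, h=0.000 m
→ ECEF (a=6378206.400, f=1/294.978698214): X=-4160777.6569, Y=2202053.9124, Z=-4288944.6781
→ Helmert 7p (PV): X=-4160223.6762, Y=2201850.4690, Z=-4288650.8510
→ geod (Bowring, a=6378137.000): φ=-42.52916619°, λ=152.10940845°, h=-668.6865 m
→ into merc (λ₀=-170.8°): φ=-42.52916619°, λ−λ₀=-37.09059155°
scale k = 1.35697485

1.35697485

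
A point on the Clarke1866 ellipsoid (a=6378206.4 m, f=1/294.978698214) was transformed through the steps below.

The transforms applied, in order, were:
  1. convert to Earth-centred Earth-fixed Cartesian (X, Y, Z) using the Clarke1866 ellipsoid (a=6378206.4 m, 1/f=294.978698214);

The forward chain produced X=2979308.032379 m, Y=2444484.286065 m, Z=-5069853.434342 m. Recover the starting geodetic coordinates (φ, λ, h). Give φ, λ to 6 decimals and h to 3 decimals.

φ=-52.947254°, λ=39.368442°, h=3819.253 m

start: X=2979308.0324, Y=2444484.2861, Z=-5069853.4343 m
→ geod (Bowring, a=6378206.400): φ=-52.94725400°, λ=39.36844200°, h=3819.2530 m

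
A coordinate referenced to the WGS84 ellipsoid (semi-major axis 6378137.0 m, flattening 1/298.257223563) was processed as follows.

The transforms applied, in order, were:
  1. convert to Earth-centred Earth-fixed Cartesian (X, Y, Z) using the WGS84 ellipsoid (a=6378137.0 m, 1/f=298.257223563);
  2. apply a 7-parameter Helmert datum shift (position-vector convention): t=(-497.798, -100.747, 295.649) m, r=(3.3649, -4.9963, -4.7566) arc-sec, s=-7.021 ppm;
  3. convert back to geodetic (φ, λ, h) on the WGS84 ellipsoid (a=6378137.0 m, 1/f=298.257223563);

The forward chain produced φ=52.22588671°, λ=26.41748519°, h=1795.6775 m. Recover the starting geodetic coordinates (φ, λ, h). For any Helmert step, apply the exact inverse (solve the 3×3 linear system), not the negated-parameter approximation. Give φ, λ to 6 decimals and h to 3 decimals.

start: φ=52.225887°, λ=26.417485°, h=1795.678 m
→ ECEF (a=6378137.000, f=1/298.257223563): X=3507276.2045, Y=1742361.3073, Z=5019657.8443
→ Helmert⁻¹: X=3507880.0252, Y=1742637.0643, Z=5019284.0375
→ geod (Bowring, a=6378137.000): φ=52.21911800°, λ=26.41716800°, h=1906.6520 m

φ=52.219118°, λ=26.417168°, h=1906.652 m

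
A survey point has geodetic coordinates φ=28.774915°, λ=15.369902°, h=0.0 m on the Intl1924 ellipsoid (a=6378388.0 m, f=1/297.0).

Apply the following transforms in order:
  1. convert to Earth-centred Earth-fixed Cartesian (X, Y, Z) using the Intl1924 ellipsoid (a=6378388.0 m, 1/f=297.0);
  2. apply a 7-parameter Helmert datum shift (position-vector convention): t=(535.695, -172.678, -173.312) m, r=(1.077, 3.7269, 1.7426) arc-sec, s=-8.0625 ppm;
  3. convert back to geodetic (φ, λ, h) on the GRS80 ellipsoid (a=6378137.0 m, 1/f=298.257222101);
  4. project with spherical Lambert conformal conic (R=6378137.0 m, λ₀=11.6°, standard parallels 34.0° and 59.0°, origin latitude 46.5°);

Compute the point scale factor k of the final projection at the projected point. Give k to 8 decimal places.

start: φ=28.774915°, λ=15.369902°, h=0.000 m
→ ECEF (a=6378388.000, f=1/297.0): X=5395017.3731, Y=1482986.7343, Z=3052101.5173
→ Helmert 7p (PV): X=5395552.1886, Y=1482831.7422, Z=3051813.8618
→ geod (Bowring, a=6378137.000): φ=28.76988470°, λ=15.36692026°, h=507.4467 m
→ into lcc (λ₀=11.6°): φ=28.76988470°, λ−λ₀=3.76692026°
scale k = 1.02276177

1.02276177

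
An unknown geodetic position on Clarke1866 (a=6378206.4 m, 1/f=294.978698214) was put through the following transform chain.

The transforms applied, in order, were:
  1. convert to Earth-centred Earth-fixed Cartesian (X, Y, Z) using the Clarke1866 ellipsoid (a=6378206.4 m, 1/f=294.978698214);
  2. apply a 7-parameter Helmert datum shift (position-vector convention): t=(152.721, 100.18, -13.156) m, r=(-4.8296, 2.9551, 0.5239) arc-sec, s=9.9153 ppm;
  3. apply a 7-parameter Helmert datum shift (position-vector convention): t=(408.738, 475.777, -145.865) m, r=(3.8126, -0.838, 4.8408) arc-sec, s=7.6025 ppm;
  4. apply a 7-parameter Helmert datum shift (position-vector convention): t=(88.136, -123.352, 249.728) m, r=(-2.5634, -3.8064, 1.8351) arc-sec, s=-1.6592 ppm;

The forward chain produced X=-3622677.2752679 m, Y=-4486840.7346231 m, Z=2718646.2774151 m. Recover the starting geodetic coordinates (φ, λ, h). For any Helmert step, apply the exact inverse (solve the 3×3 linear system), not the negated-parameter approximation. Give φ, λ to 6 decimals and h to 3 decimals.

φ=25.387005°, λ=-128.921152°, h=1754.545 m

start: X=-3622677.2753, Y=-4486840.7346, Z=2718646.2774 m
→ Helmert⁻¹: X=-3622761.1743, Y=-4486726.3796, Z=2718412.1543
→ Helmert⁻¹: X=-3623236.6278, Y=-4487032.7584, Z=2718635.0102
→ Helmert⁻¹: X=-3623403.7659, Y=-4487142.8960, Z=2718464.2343
→ geod (Bowring, a=6378206.400): φ=25.38700500°, λ=-128.92115200°, h=1754.5450 m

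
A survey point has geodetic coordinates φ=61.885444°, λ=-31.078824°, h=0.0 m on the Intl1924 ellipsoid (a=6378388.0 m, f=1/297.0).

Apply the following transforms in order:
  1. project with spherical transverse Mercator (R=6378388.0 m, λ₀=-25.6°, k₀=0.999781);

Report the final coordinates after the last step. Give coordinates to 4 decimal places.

E=-287111.2549 m, N=6899939.3647 m

start: φ=61.885444°, λ=-31.078824°, h=0.000 m
→ tm (R=6378388.0, λ₀=-25.6°): E=-287111.2549, N=6899939.3647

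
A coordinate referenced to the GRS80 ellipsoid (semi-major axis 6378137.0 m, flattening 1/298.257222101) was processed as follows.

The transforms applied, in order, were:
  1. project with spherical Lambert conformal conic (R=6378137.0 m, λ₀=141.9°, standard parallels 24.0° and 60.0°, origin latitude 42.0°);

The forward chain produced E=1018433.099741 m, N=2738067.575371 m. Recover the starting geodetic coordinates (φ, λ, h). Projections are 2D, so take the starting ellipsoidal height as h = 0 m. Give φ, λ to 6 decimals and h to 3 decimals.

start: E=1018433.0997, N=2738067.5754 m
→ lcc⁻¹: φ=65.90426900°, λ=163.49908600°

φ=65.904269°, λ=163.499086°, h=0.000 m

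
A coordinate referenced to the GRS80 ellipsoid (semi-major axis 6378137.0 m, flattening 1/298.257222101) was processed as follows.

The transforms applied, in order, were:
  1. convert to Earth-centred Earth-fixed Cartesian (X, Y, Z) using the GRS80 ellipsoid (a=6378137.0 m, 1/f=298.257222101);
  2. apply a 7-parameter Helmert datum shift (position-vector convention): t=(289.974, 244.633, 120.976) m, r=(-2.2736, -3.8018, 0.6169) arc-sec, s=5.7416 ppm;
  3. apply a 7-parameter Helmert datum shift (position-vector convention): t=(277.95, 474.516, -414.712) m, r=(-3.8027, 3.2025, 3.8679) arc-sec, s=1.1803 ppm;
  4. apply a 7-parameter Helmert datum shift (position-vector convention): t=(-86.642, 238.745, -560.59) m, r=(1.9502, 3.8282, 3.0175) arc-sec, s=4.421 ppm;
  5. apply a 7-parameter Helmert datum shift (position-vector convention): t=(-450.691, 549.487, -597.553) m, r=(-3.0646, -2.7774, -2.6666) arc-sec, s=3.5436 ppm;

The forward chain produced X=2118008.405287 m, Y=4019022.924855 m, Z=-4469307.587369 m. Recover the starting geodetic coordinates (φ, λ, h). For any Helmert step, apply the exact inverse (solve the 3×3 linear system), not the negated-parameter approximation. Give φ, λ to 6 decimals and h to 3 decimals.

φ=-44.721428°, λ=62.201895°, h=3182.521 m

start: X=2118008.4053, Y=4019022.9249, Z=-4469307.5874 m
→ Helmert⁻¹: X=2118339.4658, Y=4018552.9776, Z=-4468663.0169
→ Helmert⁻¹: X=2118558.4519, Y=4018223.2298, Z=-4468081.3455
→ Helmert⁻¹: X=2118422.7076, Y=4017786.6107, Z=-4467554.3974
→ Helmert⁻¹: X=2118050.2419, Y=4017561.8216, Z=-4467644.4766
→ geod (Bowring, a=6378137.000): φ=-44.72142800°, λ=62.20189500°, h=3182.5210 m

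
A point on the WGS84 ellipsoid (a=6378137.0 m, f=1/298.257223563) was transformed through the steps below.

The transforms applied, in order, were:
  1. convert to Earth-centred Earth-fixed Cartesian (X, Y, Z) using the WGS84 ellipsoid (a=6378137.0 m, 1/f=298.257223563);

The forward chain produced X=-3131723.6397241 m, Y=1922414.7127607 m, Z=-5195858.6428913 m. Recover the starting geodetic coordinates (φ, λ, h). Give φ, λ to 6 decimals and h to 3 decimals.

φ=-54.911934°, λ=148.456235°, h=127.693 m

start: X=-3131723.6397, Y=1922414.7128, Z=-5195858.6429 m
→ geod (Bowring, a=6378137.000): φ=-54.91193400°, λ=148.45623500°, h=127.6930 m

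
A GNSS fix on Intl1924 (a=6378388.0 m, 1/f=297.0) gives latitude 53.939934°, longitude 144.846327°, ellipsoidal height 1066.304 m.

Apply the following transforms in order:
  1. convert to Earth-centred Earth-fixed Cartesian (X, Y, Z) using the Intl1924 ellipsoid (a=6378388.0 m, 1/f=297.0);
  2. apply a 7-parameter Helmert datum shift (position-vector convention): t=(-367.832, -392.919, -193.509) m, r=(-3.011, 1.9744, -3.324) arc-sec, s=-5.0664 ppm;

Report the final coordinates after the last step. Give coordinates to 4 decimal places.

X=-3077290.8671 m, Y=2166597.4735 m, Z=5133555.0542 m

start: φ=53.939934°, λ=144.846327°, h=1066.304 m
→ ECEF (a=6378388.000, f=1/297.0): X=-3077022.6851, Y=2166876.8430, Z=5133776.7507
→ Helmert 7p (PV): X=-3077290.8671, Y=2166597.4735, Z=5133555.0542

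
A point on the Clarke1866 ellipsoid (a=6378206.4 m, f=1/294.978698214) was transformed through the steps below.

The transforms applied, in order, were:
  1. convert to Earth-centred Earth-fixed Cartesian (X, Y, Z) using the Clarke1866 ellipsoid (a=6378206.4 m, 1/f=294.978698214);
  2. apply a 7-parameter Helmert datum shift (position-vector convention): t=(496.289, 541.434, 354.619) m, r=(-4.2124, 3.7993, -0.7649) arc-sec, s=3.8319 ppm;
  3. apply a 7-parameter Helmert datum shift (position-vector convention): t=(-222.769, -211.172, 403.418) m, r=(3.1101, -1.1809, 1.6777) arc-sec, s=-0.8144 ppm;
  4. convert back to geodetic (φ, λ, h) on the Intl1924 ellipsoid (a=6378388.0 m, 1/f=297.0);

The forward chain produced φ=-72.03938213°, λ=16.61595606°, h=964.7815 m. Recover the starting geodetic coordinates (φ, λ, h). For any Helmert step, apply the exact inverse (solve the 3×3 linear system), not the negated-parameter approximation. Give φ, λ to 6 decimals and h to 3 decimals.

φ=-72.044507°, λ=16.609045°, h=1870.784 m

start: φ=-72.039382°, λ=16.615956°, h=964.781 m
→ ECEF (a=6378388.000, f=1/297.0): X=1890774.1783, Y=564237.6603, Z=-6046104.1498
→ Helmert⁻¹: X=1890968.4602, Y=564342.7406, Z=-6046531.8275
→ Helmert⁻¹: X=1890574.2154, Y=563929.6470, Z=-6046816.9353
→ geod (Bowring, a=6378206.400): φ=-72.04450700°, λ=16.60904500°, h=1870.7840 m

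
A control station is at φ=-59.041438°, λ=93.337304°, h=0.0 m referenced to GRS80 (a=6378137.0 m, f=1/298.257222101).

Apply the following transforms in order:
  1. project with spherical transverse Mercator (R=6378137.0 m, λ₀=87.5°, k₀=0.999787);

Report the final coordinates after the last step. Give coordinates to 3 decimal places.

E=333927.617 m, N=-6585669.203 m

start: φ=-59.041438°, λ=93.337304°, h=0.000 m
→ tm (R=6378137.0, λ₀=87.5°): E=333927.6174, N=-6585669.2028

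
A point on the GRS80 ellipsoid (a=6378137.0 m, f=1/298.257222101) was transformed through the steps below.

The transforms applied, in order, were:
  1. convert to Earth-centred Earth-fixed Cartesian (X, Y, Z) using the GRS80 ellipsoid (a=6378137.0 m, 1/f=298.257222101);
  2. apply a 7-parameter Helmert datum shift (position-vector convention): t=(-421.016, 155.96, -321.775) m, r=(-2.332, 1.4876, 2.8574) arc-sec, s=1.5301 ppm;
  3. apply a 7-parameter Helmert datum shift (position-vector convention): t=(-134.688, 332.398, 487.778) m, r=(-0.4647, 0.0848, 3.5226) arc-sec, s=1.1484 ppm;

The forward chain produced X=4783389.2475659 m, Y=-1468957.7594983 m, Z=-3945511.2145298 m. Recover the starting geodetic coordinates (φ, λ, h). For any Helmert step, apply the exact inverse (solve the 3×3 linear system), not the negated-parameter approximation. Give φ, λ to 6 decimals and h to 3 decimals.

start: X=4783389.2476, Y=-1468957.7595, Z=-3945511.2145 m
→ Helmert⁻¹: X=4783494.9706, Y=-1469361.2729, Z=-3945995.8047
→ Helmert⁻¹: X=4783916.7656, Y=-1469536.6473, Z=-3945650.1048
→ geod (Bowring, a=6378137.000): φ=-38.43992900°, λ=-17.07605400°, h=2962.0320 m

φ=-38.439929°, λ=-17.076054°, h=2962.032 m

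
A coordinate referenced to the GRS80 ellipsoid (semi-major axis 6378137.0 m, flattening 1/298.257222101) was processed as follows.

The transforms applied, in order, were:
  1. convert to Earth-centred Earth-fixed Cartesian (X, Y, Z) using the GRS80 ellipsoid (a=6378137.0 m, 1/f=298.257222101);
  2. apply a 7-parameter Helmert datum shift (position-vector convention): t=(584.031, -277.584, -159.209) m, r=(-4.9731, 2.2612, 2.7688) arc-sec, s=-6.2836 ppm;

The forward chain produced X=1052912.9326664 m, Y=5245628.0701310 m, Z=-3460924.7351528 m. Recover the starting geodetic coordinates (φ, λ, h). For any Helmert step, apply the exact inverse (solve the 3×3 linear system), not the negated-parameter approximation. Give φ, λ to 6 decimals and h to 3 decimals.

φ=-33.069933°, λ=78.656022°, h=345.497 m

start: X=1052912.9327, Y=5245628.0701, Z=-3460924.7352 m
→ Helmert⁻¹: X=1052443.8718, Y=5246007.9272, Z=-3460649.2522
→ geod (Bowring, a=6378137.000): φ=-33.06993300°, λ=78.65602200°, h=345.4970 m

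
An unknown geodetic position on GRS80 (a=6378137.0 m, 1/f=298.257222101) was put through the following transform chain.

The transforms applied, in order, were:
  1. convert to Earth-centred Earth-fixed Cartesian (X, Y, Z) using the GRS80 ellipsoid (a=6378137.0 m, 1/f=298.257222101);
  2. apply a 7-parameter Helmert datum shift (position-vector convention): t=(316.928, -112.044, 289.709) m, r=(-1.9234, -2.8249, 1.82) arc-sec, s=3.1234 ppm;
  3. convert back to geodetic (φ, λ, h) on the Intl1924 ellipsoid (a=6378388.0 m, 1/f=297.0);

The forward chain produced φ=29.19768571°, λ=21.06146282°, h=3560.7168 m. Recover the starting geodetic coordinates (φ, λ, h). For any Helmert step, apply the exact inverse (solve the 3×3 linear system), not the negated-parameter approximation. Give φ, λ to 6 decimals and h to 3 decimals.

φ=29.195287°, λ=21.062769°, h=3405.592 m

start: φ=29.197686°, λ=21.061463°, h=3560.717 m
→ ECEF (a=6378388.000, f=1/297.0): X=5203058.2278, Y=2003673.4746, Z=3094827.6617
→ Helmert⁻¹: X=5202785.1100, Y=2003704.4969, Z=3094475.7169
→ geod (Bowring, a=6378137.000): φ=29.19528700°, λ=21.06276900°, h=3405.5920 m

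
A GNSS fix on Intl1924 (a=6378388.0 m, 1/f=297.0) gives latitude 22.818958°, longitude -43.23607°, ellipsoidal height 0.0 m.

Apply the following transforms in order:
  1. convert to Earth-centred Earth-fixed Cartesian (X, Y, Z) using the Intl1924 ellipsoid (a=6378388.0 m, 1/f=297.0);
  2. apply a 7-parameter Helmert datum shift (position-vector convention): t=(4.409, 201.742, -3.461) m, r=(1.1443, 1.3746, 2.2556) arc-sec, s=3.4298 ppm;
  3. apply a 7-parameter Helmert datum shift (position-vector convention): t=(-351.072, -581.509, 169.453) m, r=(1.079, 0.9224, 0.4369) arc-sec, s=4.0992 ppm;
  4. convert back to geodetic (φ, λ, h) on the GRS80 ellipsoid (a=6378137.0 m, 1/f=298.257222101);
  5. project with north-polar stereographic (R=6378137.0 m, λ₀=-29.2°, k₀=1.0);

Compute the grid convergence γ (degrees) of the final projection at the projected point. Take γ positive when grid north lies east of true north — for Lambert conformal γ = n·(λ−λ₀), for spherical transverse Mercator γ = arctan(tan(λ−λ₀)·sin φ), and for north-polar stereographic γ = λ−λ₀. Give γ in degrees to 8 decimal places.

-14.04033543

start: φ=22.818958°, λ=-43.236070°, h=0.000 m
→ ECEF (a=6378388.000, f=1/297.0): X=4285372.3245, Y=-4029312.3279, Z=2458283.6610
→ Helmert 7p (PV): X=4285451.8766, Y=-4029091.1809, Z=2458237.7189
→ Helmert 7p (PV): X=4285137.8989, Y=-4029692.9881, Z=2458377.0076
→ geod (Bowring, a=6378137.000): φ=22.81883136°, λ=-43.24033543°, h=356.4391 m
→ into stereo (λ₀=-29.2°): φ=22.81883136°, λ−λ₀=-14.04033543°
convergence γ = -14.04033543°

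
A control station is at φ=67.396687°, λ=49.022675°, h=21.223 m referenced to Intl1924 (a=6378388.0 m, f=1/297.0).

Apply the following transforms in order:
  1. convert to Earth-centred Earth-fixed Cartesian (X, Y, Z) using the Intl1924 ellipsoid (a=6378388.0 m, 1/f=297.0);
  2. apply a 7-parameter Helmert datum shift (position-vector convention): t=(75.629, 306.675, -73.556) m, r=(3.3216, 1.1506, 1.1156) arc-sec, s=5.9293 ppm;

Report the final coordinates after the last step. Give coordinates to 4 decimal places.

X=1612351.4450 m, Y=1856389.1039 m, Z=5865694.9168 m

start: φ=67.396687°, λ=49.022675°, h=21.223 m
→ ECEF (a=6378388.000, f=1/297.0): X=1612243.5751, Y=1856157.1627, Z=5865712.7958
→ Helmert 7p (PV): X=1612351.4450, Y=1856389.1039, Z=5865694.9168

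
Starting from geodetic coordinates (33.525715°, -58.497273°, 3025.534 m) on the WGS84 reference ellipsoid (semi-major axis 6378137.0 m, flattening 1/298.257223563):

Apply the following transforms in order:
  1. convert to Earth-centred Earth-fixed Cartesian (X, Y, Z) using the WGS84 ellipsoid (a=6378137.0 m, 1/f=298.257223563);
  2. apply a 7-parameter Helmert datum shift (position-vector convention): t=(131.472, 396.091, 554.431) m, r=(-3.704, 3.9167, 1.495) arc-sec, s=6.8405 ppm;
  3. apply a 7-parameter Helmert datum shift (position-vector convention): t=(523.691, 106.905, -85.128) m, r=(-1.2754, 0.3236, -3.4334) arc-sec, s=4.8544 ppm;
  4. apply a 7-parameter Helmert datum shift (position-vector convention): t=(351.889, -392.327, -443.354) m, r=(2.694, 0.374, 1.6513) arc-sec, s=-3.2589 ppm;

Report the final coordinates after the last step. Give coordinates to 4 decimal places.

start: φ=33.525715°, λ=-58.497273°, h=3025.534 m
→ ECEF (a=6378137.000, f=1/298.257223563): X=2782529.8544, Y=-4540190.9740, Z=3504383.3331
→ Helmert 7p (PV): X=2782779.8118, Y=-4539742.8420, Z=3504990.4299
→ Helmert 7p (PV): X=2783246.9433, Y=-4539682.6234, Z=3504946.0215
→ Helmert 7p (PV): X=2783632.4604, Y=-4540083.6517, Z=3504426.9066

X=2783632.4604 m, Y=-4540083.6517 m, Z=3504426.9066 m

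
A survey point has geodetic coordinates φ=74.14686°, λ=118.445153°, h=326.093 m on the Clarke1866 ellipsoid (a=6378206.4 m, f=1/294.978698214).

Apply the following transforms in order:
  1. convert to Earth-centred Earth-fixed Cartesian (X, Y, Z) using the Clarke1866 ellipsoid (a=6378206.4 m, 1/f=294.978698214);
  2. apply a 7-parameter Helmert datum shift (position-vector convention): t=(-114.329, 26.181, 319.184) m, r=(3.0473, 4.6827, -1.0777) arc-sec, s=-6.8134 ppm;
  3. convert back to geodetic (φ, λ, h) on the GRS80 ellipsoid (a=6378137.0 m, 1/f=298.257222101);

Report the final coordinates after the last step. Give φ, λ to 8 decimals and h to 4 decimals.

start: φ=74.146860°, λ=118.445153°, h=326.093 m
→ ECEF (a=6378206.400, f=1/294.978698214): X=-832565.6764, Y=1536901.8494, Z=6113570.9091
→ Helmert 7p (PV): X=-832527.5112, Y=1536831.5893, Z=6113890.0456
→ geod (Bowring, a=6378137.000): φ=74.14720668°, λ=118.44515000°, h=460.5447 m

φ=74.14720668°, λ=118.44515000°, h=460.5447 m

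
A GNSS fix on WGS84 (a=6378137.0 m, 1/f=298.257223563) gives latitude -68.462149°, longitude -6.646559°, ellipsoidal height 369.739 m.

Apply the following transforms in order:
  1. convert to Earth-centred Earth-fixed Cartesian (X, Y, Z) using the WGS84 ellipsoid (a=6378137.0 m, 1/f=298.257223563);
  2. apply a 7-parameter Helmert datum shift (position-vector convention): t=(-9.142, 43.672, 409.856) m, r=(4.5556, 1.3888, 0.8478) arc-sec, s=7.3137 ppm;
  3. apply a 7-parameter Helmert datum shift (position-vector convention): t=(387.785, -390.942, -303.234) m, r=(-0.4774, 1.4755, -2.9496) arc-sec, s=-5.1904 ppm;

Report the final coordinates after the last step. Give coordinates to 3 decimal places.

X=2332976.268 m, Y=-272075.860 m, Z=-5910497.723 m

start: φ=-68.462149°, λ=-6.646559°, h=369.739 m
→ ECEF (a=6378137.000, f=1/298.257223563): X=2332677.5137, Y=-271821.1066, Z=-5910554.0256
→ Helmert 7p (PV): X=2332646.7529, Y=-271639.2922, Z=-5910209.1074
→ Helmert 7p (PV): X=2332976.2680, Y=-272075.8602, Z=-5910497.7227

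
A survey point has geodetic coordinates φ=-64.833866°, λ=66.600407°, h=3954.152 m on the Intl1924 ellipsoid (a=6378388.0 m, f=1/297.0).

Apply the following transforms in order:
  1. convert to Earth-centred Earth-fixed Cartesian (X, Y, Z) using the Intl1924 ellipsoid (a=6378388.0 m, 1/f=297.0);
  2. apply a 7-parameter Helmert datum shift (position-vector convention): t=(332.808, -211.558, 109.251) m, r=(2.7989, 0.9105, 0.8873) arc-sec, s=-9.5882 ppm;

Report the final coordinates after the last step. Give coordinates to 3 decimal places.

start: φ=-64.833866°, λ=66.600407°, h=3954.152 m
→ ECEF (a=6378388.000, f=1/297.0): X=1080841.9837, Y=2497727.1343, Z=-5753565.8864
→ Helmert 7p (PV): X=1081128.2866, Y=2497574.3490, Z=-5753372.3477

X=1081128.287 m, Y=2497574.349 m, Z=-5753372.348 m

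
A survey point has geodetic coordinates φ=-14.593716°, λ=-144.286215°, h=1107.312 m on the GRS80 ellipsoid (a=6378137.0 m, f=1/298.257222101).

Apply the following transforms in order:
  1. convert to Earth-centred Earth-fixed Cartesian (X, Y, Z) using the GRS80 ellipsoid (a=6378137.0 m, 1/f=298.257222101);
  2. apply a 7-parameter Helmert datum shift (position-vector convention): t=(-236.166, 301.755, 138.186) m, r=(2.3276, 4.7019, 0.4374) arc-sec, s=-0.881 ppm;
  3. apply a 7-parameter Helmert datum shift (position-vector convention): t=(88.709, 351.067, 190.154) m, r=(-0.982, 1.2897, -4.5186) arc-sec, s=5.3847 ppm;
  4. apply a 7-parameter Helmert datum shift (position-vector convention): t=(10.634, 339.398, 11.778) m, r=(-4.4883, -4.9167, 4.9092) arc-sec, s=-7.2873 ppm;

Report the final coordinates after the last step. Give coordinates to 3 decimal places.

X=-5013655.602 m, Y=-3603464.705 m, Z=-1596490.441 m

start: φ=-14.593716°, λ=-144.286215°, h=1107.312 m
→ ECEF (a=6378137.000, f=1/298.257222101): X=-5013538.8614, Y=-3604422.5094, Z=-1596916.0242
→ Helmert 7p (PV): X=-5013799.3694, Y=-3604110.1901, Z=-1596702.8197
→ Helmert 7p (PV): X=-5013826.5968, Y=-3603676.2950, Z=-1596472.7550
→ Helmert 7p (PV): X=-5013655.6024, Y=-3603464.7054, Z=-1596490.4409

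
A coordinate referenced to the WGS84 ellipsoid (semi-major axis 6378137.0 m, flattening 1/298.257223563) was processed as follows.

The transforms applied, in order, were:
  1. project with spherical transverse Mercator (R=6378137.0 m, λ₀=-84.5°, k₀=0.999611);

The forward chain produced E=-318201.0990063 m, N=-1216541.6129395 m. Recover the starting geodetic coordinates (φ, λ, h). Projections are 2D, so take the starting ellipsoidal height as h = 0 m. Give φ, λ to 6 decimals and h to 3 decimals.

φ=-10.918863°, λ=-87.411121°, h=0.000 m

start: E=-318201.0990, N=-1216541.6129 m
→ tm⁻¹: φ=-10.91886300°, λ=-87.41112100°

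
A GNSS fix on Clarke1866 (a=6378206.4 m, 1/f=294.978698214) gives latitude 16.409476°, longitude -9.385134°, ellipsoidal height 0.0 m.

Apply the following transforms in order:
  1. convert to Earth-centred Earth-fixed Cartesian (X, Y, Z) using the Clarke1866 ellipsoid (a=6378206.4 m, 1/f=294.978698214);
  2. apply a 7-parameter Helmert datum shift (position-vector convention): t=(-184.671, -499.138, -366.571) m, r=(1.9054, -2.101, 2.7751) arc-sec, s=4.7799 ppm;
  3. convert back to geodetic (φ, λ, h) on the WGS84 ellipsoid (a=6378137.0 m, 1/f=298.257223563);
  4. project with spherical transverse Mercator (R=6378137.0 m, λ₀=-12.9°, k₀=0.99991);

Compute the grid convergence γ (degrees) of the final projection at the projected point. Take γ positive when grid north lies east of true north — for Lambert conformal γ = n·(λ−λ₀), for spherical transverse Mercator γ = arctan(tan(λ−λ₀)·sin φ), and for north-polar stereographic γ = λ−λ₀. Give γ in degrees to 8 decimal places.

0.99266697

start: φ=16.409476°, λ=-9.385134°, h=0.000 m
→ ECEF (a=6378206.400, f=1/294.978698214): X=6038137.8053, Y=-997997.7050, Z=1790131.5162
→ Helmert 7p (PV): X=6037977.1889, Y=-998436.9121, Z=1789825.7870
→ geod (Bowring, a=6378137.000): φ=16.40588550°, λ=-9.38943607°, h=-119.1752 m
→ into tm (λ₀=-12.9°): φ=16.40588550°, λ−λ₀=3.51056393°
convergence γ = 0.99266697°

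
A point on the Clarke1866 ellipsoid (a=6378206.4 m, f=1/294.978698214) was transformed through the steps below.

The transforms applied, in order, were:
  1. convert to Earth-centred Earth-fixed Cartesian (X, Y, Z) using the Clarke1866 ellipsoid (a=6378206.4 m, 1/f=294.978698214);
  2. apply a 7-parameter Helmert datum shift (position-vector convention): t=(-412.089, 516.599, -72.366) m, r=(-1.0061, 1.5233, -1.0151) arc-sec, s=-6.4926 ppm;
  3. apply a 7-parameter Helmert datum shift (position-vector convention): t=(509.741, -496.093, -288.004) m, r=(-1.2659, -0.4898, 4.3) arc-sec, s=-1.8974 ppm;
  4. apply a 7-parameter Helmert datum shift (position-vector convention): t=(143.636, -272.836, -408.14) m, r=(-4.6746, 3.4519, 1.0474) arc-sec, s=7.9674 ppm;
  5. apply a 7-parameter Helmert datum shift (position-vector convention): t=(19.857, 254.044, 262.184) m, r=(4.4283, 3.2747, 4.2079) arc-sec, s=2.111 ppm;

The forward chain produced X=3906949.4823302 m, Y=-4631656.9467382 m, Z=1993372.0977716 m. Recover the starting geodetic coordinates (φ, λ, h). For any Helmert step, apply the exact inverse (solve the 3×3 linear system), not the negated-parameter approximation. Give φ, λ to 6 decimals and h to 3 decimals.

start: X=3906949.4823, Y=-4631656.9467, Z=1993372.0978 m
→ Helmert⁻¹: X=3906795.2386, Y=-4631938.1198, Z=1993267.1745
→ Helmert⁻¹: X=3906563.5937, Y=-4631693.4007, Z=1993619.8391
→ Helmert⁻¹: X=3905969.4501, Y=-4631299.7595, Z=1993873.9277
→ Helmert⁻¹: X=3906414.9710, Y=-4631836.9324, Z=1993965.4964
→ geod (Bowring, a=6378206.400): φ=18.33116400°, λ=-49.85626800°, h=2778.8460 m

φ=18.331164°, λ=-49.856268°, h=2778.846 m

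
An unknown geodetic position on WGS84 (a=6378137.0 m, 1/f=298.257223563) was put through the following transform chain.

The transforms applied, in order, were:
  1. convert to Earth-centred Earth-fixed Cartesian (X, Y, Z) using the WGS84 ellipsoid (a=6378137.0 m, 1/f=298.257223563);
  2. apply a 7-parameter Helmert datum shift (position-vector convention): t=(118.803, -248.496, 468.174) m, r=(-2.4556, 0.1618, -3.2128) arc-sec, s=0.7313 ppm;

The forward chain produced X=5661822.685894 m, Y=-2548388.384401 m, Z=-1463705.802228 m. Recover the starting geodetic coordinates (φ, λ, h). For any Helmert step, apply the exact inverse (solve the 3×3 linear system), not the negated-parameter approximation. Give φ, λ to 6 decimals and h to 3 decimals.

φ=-13.355858°, λ=-24.229842°, h=1996.052 m

start: X=5661822.6859, Y=-2548388.3844, Z=-1463705.8022 m
→ Helmert⁻¹: X=5661740.5794, Y=-2548032.4057, Z=-1464198.7988
→ geod (Bowring, a=6378137.000): φ=-13.35585800°, λ=-24.22984200°, h=1996.0520 m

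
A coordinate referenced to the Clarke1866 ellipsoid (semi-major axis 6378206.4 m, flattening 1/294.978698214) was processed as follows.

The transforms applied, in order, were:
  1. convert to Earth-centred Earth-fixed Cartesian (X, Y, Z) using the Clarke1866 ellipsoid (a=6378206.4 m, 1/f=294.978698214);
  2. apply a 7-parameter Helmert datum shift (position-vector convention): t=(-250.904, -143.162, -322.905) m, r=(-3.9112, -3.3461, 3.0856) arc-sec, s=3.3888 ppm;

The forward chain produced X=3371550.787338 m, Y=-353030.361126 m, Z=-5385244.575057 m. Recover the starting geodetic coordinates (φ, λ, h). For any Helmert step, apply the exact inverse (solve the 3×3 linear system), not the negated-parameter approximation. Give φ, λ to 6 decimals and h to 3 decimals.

start: X=3371550.7873, Y=-353030.3611, Z=-5385244.5751 m
→ Helmert⁻¹: X=3371697.6300, Y=-352834.3320, Z=-5384964.8090
→ geod (Bowring, a=6378206.400): φ=-57.98267400°, λ=-5.97402500°, h=530.1940 m

φ=-57.982674°, λ=-5.974025°, h=530.194 m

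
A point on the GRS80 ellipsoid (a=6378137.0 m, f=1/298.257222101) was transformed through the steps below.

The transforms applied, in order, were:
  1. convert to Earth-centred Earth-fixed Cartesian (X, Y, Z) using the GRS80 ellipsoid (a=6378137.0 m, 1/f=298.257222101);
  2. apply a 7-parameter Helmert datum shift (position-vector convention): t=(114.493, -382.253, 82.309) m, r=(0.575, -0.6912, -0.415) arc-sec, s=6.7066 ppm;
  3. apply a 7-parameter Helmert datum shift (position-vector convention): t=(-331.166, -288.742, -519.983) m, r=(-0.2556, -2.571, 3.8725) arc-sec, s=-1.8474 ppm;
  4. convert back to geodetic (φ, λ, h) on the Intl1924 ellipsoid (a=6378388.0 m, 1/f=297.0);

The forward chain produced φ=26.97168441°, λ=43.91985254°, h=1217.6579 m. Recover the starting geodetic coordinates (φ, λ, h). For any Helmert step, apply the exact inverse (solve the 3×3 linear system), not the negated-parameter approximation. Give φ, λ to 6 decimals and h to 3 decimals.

φ=26.971279°, λ=43.921960°, h=2171.131 m

start: φ=26.971684°, λ=43.919853°, h=1217.658 m
→ ECEF (a=6378388.000, f=1/297.0): X=4098306.0532, Y=3946624.0188, Z=2876011.6340
→ Helmert⁻¹: X=4098754.7448, Y=3946839.5362, Z=2876490.7328
→ Helmert⁻¹: X=4098614.4611, Y=3947211.5816, Z=2876364.3949
→ geod (Bowring, a=6378137.000): φ=26.97127900°, λ=43.92196000°, h=2171.1310 m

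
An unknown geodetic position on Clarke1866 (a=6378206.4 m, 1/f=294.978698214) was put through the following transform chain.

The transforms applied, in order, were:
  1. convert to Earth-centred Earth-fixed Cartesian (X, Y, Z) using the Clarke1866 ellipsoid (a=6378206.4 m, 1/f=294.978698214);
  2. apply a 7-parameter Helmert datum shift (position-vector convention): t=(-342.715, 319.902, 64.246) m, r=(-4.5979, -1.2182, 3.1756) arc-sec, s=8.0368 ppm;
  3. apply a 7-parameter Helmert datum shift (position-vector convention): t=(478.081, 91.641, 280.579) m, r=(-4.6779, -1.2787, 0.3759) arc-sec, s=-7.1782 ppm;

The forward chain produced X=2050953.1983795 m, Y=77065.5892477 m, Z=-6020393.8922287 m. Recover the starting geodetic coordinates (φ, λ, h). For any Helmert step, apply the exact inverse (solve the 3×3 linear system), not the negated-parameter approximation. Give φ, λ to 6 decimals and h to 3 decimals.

φ=-71.296702°, λ=2.147209°, h=2068.411 m

start: X=2050953.1984, Y=77065.5892, Z=-6020393.8922 m
→ Helmert⁻¹: X=2050452.6523, Y=77107.3087, Z=-6020728.6518
→ Helmert⁻¹: X=2050744.5108, Y=76889.4270, Z=-6020754.9080
→ geod (Bowring, a=6378206.400): φ=-71.29670200°, λ=2.14720900°, h=2068.4110 m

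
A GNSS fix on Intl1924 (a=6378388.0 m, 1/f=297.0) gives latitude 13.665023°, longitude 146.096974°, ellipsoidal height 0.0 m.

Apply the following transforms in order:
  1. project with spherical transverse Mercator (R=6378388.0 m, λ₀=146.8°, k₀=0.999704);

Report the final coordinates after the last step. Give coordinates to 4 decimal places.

start: φ=13.665023°, λ=146.096974°, h=0.000 m
→ tm (R=6378388.0, λ₀=146.8°): E=-76027.3943, N=1520903.1738

E=-76027.3943 m, N=1520903.1738 m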